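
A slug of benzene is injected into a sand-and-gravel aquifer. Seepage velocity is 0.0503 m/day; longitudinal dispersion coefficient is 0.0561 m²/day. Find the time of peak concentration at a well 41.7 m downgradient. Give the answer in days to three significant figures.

For the 1D instantaneous-source solution, setting ∂C/∂t = 0 at fixed x gives v²t² + 2Dt − x² = 0, so t = (√(D² + v²x²) − D)/v².
√(D² + v²x²) = √(0.0561² + 0.0503² × 41.7²) = 2.098; v² = 0.00253009.
t = (2.098 − 0.0561)/0.00253009 = 807 days (vs. the pure-advection estimate x/v = 829 d).

807 days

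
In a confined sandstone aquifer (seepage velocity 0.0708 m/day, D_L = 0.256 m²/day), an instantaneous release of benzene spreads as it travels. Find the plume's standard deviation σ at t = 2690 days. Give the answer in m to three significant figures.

Dispersive spreading gives a Gaussian with σ² = 2Dt; advection only shifts the center.
σ = √(2 × 0.256 × 2690) = 37.1 m.

37.1 m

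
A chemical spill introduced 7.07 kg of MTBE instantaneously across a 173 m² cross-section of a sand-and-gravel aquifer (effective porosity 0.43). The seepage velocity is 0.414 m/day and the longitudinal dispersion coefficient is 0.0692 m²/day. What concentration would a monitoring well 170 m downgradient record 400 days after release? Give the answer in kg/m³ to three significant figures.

For an instantaneous plane source, C(x,t) = M/(n_e·A·√(4πDt)) · exp(−(x−vt)²/(4Dt)), with n_e·A the pore (flow) area.
Plume center vt = 0.414 × 400 = 165.6 m, so the well at 170 m is 4.4 m downgradient of the peak.
√(4πDt) = 18.65 m, giving peak height M/(n_e·A·√(4πDt)) = 7.07/(0.43 × 173 × 18.65) = 0.005096 kg/m³.
(x−vt)²/(4Dt) = (4.4)²/(4 × 0.0692 × 400) = 0.1749; exp(−0.1749) = 0.8395.
C = 0.005096 × 0.8395 = 0.00428 kg/m³.

0.00428 kg/m³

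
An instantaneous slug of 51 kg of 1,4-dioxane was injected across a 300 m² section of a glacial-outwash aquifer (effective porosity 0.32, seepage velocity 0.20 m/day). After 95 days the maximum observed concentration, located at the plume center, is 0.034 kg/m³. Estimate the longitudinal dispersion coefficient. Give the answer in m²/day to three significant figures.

0.205 m²/day

At the plume center C_max = M/(n_e·A·√(4πDt)), so D = M²/(4πt·(n_e·A·C_max)²).
n_e·A·C_max = 0.32 × 300 × 0.034 = 3.264 kg/m.
D = 51²/(4π × 95 × 3.264²) = 0.205 m²/day.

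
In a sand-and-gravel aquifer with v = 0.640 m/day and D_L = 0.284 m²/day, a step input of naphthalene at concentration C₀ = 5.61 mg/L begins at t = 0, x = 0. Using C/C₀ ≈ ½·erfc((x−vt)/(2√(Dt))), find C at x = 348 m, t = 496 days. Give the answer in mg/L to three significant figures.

0.193 mg/L

For a continuous step input, C/C₀ ≈ ½·erfc((x−vt)/(2√(Dt))).
vt = 0.640 × 496 = 317.44 m and 2√(Dt) = 2√(0.284 × 496) = 23.74 m.
Argument (x−vt)/(2√(Dt)) = (348 − 317.44)/23.74 = 1.287; ½·erfc(1.287) = 0.03437.
C = 5.61 × 0.03437 = 0.193 mg/L.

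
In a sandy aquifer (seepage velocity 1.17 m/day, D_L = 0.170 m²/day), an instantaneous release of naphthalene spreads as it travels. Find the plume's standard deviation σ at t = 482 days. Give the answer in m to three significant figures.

Dispersive spreading gives a Gaussian with σ² = 2Dt; advection only shifts the center.
σ = √(2 × 0.170 × 482) = 12.8 m.

12.8 m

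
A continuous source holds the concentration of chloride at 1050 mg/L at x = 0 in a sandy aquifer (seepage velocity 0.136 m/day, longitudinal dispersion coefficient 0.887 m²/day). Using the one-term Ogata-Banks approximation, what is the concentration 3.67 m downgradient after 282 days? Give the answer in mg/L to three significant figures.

For a continuous step input, C/C₀ ≈ ½·erfc((x−vt)/(2√(Dt))).
vt = 0.136 × 282 = 38.352 m and 2√(Dt) = 2√(0.887 × 282) = 31.63 m.
Argument (x−vt)/(2√(Dt)) = (3.67 − 38.352)/31.63 = -1.096; ½·erfc(-1.096) = 0.9394.
C = 1050 × 0.9394 = 986 mg/L.

986 mg/L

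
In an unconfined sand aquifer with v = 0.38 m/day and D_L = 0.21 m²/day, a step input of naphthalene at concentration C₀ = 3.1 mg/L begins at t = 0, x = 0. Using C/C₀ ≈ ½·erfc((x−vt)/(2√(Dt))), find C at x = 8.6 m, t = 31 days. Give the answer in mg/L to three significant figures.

2.51 mg/L

For a continuous step input, C/C₀ ≈ ½·erfc((x−vt)/(2√(Dt))).
vt = 0.38 × 31 = 11.78 m and 2√(Dt) = 2√(0.21 × 31) = 5.103 m.
Argument (x−vt)/(2√(Dt)) = (8.6 − 11.78)/5.103 = -0.6232; ½·erfc(-0.6232) = 0.8109.
C = 3.1 × 0.8109 = 2.51 mg/L.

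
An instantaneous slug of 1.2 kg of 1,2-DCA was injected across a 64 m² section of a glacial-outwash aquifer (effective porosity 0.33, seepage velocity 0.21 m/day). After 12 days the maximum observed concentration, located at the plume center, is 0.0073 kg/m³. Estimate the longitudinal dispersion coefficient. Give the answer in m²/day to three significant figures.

0.402 m²/day

At the plume center C_max = M/(n_e·A·√(4πDt)), so D = M²/(4πt·(n_e·A·C_max)²).
n_e·A·C_max = 0.33 × 64 × 0.0073 = 0.1542 kg/m.
D = 1.2²/(4π × 12 × 0.1542²) = 0.402 m²/day.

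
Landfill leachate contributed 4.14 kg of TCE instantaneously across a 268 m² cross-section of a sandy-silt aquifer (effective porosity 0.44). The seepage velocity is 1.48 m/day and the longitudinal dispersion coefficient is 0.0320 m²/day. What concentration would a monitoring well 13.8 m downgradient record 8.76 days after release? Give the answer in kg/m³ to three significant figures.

For an instantaneous plane source, C(x,t) = M/(n_e·A·√(4πDt)) · exp(−(x−vt)²/(4Dt)), with n_e·A the pore (flow) area.
Plume center vt = 1.48 × 8.76 = 12.9648 m, so the well at 13.8 m is 0.8352 m downgradient of the peak.
√(4πDt) = 1.877 m, giving peak height M/(n_e·A·√(4πDt)) = 4.14/(0.44 × 268 × 1.877) = 0.01870 kg/m³.
(x−vt)²/(4Dt) = (0.8352)²/(4 × 0.0320 × 8.76) = 0.6221; exp(−0.6221) = 0.5368.
C = 0.01870 × 0.5368 = 0.0100 kg/m³.

0.0100 kg/m³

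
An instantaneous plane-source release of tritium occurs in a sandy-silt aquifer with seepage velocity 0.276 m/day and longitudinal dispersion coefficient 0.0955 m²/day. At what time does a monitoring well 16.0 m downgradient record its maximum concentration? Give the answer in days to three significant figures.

For the 1D instantaneous-source solution, setting ∂C/∂t = 0 at fixed x gives v²t² + 2Dt − x² = 0, so t = (√(D² + v²x²) − D)/v².
√(D² + v²x²) = √(0.0955² + 0.276² × 16.0²) = 4.417; v² = 0.076176.
t = (4.417 − 0.0955)/0.076176 = 56.7 days (vs. the pure-advection estimate x/v = 58.0 d).

56.7 days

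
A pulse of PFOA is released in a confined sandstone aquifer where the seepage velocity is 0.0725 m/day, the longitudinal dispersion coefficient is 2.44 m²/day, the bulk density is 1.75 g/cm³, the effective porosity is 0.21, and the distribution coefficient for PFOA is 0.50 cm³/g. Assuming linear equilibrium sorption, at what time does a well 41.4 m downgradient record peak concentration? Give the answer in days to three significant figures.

Retardation factor R = 1 + ρ_b·K_d/n = 1 + 1.75 × 0.50/0.21 = 5.167.
Sorption retards both mechanisms: v_R = v/R = 0.01403 m/day, D_R = D/R = 0.4722 m²/day.
Peak time from v_R²t² + 2D_R t − x² = 0: t = (√(D_R² + v_R²x²) − D_R)/v_R².
√(D_R² + v_R²x²) = √(0.4722² + 0.01403² × 41.4²) = 0.7486; v_R² = 0.0001968.
t = (0.7486 − 0.4722)/0.0001968 = 1400 days.

1400 days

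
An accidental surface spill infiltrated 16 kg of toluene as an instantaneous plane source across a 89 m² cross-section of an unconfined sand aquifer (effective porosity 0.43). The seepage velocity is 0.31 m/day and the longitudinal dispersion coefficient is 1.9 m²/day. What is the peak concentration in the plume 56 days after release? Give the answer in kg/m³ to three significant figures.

The peak of an instantaneous 1D plume sits at x = vt; there the Gaussian factor is 1 and C_max = M/(n_e·A·√(4πDt)), where n_e·A is the pore area the mass is dissolved in.
√(4πDt) = √(4π × 1.9 × 56) = 36.57 m, so C_max = 16/(0.43 × 89 × 36.57) = 0.0114 kg/m³.

0.0114 kg/m³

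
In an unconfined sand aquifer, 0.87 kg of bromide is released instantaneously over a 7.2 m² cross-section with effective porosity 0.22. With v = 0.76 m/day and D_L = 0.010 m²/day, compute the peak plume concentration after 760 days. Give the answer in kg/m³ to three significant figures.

0.0562 kg/m³

The peak of an instantaneous 1D plume sits at x = vt; there the Gaussian factor is 1 and C_max = M/(n_e·A·√(4πDt)), where n_e·A is the pore area the mass is dissolved in.
√(4πDt) = √(4π × 0.010 × 760) = 9.773 m, so C_max = 0.87/(0.22 × 7.2 × 9.773) = 0.0562 kg/m³.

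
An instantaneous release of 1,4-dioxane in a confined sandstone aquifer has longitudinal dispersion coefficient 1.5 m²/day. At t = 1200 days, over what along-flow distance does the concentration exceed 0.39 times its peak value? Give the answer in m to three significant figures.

The plume is Gaussian with σ = √(2Dt) = √(2 × 1.5 × 1200) = 60.00 m.
C/C_peak = exp(−Δx²/(2σ²)) = 0.39 ⇒ Δx = σ·√(−2 ln 0.39) = 60.00 × 1.372 = 82.32 m.
Width = 2Δx = 165 m.

165 m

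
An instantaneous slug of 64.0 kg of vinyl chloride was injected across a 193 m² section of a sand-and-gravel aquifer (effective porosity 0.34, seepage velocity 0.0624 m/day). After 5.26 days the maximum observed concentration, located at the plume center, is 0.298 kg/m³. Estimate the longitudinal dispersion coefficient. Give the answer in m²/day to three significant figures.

At the plume center C_max = M/(n_e·A·√(4πDt)), so D = M²/(4πt·(n_e·A·C_max)²).
n_e·A·C_max = 0.34 × 193 × 0.298 = 19.55 kg/m.
D = 64.0²/(4π × 5.26 × 19.55²) = 0.162 m²/day.

0.162 m²/day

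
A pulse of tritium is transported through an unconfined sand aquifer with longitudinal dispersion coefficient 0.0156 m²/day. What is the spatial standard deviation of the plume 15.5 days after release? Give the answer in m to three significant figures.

Dispersive spreading gives a Gaussian with σ² = 2Dt; advection only shifts the center.
σ = √(2 × 0.0156 × 15.5) = 0.695 m.

0.695 m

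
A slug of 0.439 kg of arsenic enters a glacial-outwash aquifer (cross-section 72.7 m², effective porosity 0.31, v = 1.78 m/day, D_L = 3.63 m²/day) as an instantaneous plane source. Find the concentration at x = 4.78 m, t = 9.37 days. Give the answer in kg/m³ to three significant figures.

0.000333 kg/m³

For an instantaneous plane source, C(x,t) = M/(n_e·A·√(4πDt)) · exp(−(x−vt)²/(4Dt)), with n_e·A the pore (flow) area.
Plume center vt = 1.78 × 9.37 = 16.6786 m, so the well at 4.78 m is 11.8986 m upgradient of the peak.
√(4πDt) = 20.67 m, giving peak height M/(n_e·A·√(4πDt)) = 0.439/(0.31 × 72.7 × 20.67) = 0.0009424 kg/m³.
(x−vt)²/(4Dt) = (-11.8986)²/(4 × 3.63 × 9.37) = 1.041; exp(−1.041) = 0.3531.
C = 0.0009424 × 0.3531 = 0.000333 kg/m³.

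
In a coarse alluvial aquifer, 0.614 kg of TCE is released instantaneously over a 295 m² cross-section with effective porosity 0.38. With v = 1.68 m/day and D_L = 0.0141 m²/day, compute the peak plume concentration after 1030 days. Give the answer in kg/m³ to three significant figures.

0.000405 kg/m³

The peak of an instantaneous 1D plume sits at x = vt; there the Gaussian factor is 1 and C_max = M/(n_e·A·√(4πDt)), where n_e·A is the pore area the mass is dissolved in.
√(4πDt) = √(4π × 0.0141 × 1030) = 13.51 m, so C_max = 0.614/(0.38 × 295 × 13.51) = 0.000405 kg/m³.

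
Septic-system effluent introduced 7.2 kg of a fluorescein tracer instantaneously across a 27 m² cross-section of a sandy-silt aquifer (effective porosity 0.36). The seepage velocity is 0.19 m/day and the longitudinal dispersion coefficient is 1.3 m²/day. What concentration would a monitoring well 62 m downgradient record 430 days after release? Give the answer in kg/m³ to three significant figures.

For an instantaneous plane source, C(x,t) = M/(n_e·A·√(4πDt)) · exp(−(x−vt)²/(4Dt)), with n_e·A the pore (flow) area.
Plume center vt = 0.19 × 430 = 81.7 m, so the well at 62 m is 19.7 m upgradient of the peak.
√(4πDt) = 83.81 m, giving peak height M/(n_e·A·√(4πDt)) = 7.2/(0.36 × 27 × 83.81) = 0.008838 kg/m³.
(x−vt)²/(4Dt) = (-19.7)²/(4 × 1.3 × 430) = 0.1736; exp(−0.1736) = 0.8406.
C = 0.008838 × 0.8406 = 0.00743 kg/m³.

0.00743 kg/m³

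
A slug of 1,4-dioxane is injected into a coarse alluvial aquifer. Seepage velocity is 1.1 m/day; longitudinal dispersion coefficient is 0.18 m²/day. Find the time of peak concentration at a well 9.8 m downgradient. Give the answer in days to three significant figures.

8.76 days

For the 1D instantaneous-source solution, setting ∂C/∂t = 0 at fixed x gives v²t² + 2Dt − x² = 0, so t = (√(D² + v²x²) − D)/v².
√(D² + v²x²) = √(0.18² + 1.1² × 9.8²) = 10.78; v² = 1.21.
t = (10.78 − 0.18)/1.21 = 8.76 days (vs. the pure-advection estimate x/v = 8.91 d).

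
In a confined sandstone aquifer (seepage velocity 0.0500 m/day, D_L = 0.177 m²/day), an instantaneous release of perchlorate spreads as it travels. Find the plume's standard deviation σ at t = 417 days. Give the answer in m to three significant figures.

12.1 m

Dispersive spreading gives a Gaussian with σ² = 2Dt; advection only shifts the center.
σ = √(2 × 0.177 × 417) = 12.1 m.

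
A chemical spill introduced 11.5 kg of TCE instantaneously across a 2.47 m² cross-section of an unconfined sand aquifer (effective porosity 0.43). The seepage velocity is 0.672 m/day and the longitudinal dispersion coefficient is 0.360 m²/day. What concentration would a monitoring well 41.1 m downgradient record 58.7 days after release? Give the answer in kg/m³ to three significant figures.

0.643 kg/m³

For an instantaneous plane source, C(x,t) = M/(n_e·A·√(4πDt)) · exp(−(x−vt)²/(4Dt)), with n_e·A the pore (flow) area.
Plume center vt = 0.672 × 58.7 = 39.4464 m, so the well at 41.1 m is 1.6536 m downgradient of the peak.
√(4πDt) = 16.30 m, giving peak height M/(n_e·A·√(4πDt)) = 11.5/(0.43 × 2.47 × 16.30) = 0.6643 kg/m³.
(x−vt)²/(4Dt) = (1.6536)²/(4 × 0.360 × 58.7) = 0.03235; exp(−0.03235) = 0.9682.
C = 0.6643 × 0.9682 = 0.643 kg/m³.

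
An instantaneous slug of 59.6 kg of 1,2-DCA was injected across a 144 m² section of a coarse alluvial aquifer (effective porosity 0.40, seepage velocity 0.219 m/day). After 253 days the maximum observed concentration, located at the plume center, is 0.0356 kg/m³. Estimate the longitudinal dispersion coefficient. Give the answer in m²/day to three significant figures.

At the plume center C_max = M/(n_e·A·√(4πDt)), so D = M²/(4πt·(n_e·A·C_max)²).
n_e·A·C_max = 0.40 × 144 × 0.0356 = 2.051 kg/m.
D = 59.6²/(4π × 253 × 2.051²) = 0.266 m²/day.

0.266 m²/day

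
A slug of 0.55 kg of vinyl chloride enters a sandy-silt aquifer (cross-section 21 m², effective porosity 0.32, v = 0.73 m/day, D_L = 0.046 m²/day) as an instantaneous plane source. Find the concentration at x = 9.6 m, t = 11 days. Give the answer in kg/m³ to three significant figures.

0.00960 kg/m³

For an instantaneous plane source, C(x,t) = M/(n_e·A·√(4πDt)) · exp(−(x−vt)²/(4Dt)), with n_e·A the pore (flow) area.
Plume center vt = 0.73 × 11 = 8.03 m, so the well at 9.6 m is 1.57 m downgradient of the peak.
√(4πDt) = 2.522 m, giving peak height M/(n_e·A·√(4πDt)) = 0.55/(0.32 × 21 × 2.522) = 0.03245 kg/m³.
(x−vt)²/(4Dt) = (1.57)²/(4 × 0.046 × 11) = 1.218; exp(−1.218) = 0.2958.
C = 0.03245 × 0.2958 = 0.00960 kg/m³.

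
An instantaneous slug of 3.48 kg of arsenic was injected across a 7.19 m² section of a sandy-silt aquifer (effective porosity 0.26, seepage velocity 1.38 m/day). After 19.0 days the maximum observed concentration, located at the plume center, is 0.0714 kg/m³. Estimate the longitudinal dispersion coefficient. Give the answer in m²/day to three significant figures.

2.85 m²/day

At the plume center C_max = M/(n_e·A·√(4πDt)), so D = M²/(4πt·(n_e·A·C_max)²).
n_e·A·C_max = 0.26 × 7.19 × 0.0714 = 0.1335 kg/m.
D = 3.48²/(4π × 19.0 × 0.1335²) = 2.85 m²/day.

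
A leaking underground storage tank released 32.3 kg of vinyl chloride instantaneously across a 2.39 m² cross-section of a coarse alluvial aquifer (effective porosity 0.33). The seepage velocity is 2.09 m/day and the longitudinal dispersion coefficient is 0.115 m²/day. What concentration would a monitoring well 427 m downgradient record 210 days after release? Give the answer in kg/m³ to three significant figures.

For an instantaneous plane source, C(x,t) = M/(n_e·A·√(4πDt)) · exp(−(x−vt)²/(4Dt)), with n_e·A the pore (flow) area.
Plume center vt = 2.09 × 210 = 438.9 m, so the well at 427 m is 11.9 m upgradient of the peak.
√(4πDt) = 17.42 m, giving peak height M/(n_e·A·√(4πDt)) = 32.3/(0.33 × 2.39 × 17.42) = 2.351 kg/m³.
(x−vt)²/(4Dt) = (-11.9)²/(4 × 0.115 × 210) = 1.466; exp(−1.466) = 0.2308.
C = 2.351 × 0.2308 = 0.543 kg/m³.

0.543 kg/m³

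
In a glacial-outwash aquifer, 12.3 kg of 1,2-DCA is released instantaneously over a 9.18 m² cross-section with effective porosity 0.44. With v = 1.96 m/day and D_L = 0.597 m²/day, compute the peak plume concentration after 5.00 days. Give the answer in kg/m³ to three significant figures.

0.497 kg/m³

The peak of an instantaneous 1D plume sits at x = vt; there the Gaussian factor is 1 and C_max = M/(n_e·A·√(4πDt)), where n_e·A is the pore area the mass is dissolved in.
√(4πDt) = √(4π × 0.597 × 5.00) = 6.125 m, so C_max = 12.3/(0.44 × 9.18 × 6.125) = 0.497 kg/m³.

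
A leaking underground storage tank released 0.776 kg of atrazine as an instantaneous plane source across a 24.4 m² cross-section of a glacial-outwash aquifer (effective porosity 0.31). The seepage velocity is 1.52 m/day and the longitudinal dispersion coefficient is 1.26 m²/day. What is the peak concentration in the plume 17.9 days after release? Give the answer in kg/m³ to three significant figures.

The peak of an instantaneous 1D plume sits at x = vt; there the Gaussian factor is 1 and C_max = M/(n_e·A·√(4πDt)), where n_e·A is the pore area the mass is dissolved in.
√(4πDt) = √(4π × 1.26 × 17.9) = 16.84 m, so C_max = 0.776/(0.31 × 24.4 × 16.84) = 0.00609 kg/m³.

0.00609 kg/m³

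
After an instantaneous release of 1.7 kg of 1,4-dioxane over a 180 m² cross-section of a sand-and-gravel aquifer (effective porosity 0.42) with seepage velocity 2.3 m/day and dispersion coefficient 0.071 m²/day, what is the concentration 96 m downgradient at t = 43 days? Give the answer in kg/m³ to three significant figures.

For an instantaneous plane source, C(x,t) = M/(n_e·A·√(4πDt)) · exp(−(x−vt)²/(4Dt)), with n_e·A the pore (flow) area.
Plume center vt = 2.3 × 43 = 98.9 m, so the well at 96 m is 2.9 m upgradient of the peak.
√(4πDt) = 6.194 m, giving peak height M/(n_e·A·√(4πDt)) = 1.7/(0.42 × 180 × 6.194) = 0.003630 kg/m³.
(x−vt)²/(4Dt) = (-2.9)²/(4 × 0.071 × 43) = 0.6887; exp(−0.6887) = 0.5022.
C = 0.003630 × 0.5022 = 0.00182 kg/m³.

0.00182 kg/m³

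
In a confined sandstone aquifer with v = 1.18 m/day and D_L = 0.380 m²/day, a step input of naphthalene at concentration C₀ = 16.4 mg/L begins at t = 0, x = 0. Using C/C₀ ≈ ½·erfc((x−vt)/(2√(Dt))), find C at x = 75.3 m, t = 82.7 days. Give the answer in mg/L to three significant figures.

For a continuous step input, C/C₀ ≈ ½·erfc((x−vt)/(2√(Dt))).
vt = 1.18 × 82.7 = 97.586 m and 2√(Dt) = 2√(0.380 × 82.7) = 11.21 m.
Argument (x−vt)/(2√(Dt)) = (75.3 − 97.586)/11.21 = -1.988; ½·erfc(-1.988) = 0.9975.
C = 16.4 × 0.9975 = 16.4 mg/L.

16.4 mg/L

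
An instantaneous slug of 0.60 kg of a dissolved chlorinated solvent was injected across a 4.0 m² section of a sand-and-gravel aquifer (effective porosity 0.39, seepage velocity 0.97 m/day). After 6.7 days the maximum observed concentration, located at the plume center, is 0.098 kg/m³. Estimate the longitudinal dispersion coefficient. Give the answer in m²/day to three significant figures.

At the plume center C_max = M/(n_e·A·√(4πDt)), so D = M²/(4πt·(n_e·A·C_max)²).
n_e·A·C_max = 0.39 × 4.0 × 0.098 = 0.1529 kg/m.
D = 0.60²/(4π × 6.7 × 0.1529²) = 0.183 m²/day.

0.183 m²/day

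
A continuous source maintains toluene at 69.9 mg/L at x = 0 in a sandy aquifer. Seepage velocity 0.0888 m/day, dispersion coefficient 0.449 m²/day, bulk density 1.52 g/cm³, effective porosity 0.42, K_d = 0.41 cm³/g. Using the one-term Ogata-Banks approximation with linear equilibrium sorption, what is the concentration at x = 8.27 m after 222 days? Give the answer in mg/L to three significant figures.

Retardation factor R = 1 + ρ_b·K_d/n = 1 + 1.52 × 0.41/0.42 = 2.484.
Sorption retards both mechanisms: v_R = v/R = 0.03575 m/day, D_R = D/R = 0.1808 m²/day.
v_R·t = 0.03575 × 222 = 7.9365 m; 2√(D_R t) = 12.67 m; argument = (8.27 − 7.9365)/12.67 = 0.02632.
C = C₀ × ½·erfc(0.02632) = 69.9 × 0.4852 = 33.9 mg/L.

33.9 mg/L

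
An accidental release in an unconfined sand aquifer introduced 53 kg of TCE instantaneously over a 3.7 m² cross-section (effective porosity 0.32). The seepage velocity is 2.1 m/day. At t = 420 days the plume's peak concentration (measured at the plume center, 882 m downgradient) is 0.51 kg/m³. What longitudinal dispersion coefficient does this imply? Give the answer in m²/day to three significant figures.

At the plume center C_max = M/(n_e·A·√(4πDt)), so D = M²/(4πt·(n_e·A·C_max)²).
n_e·A·C_max = 0.32 × 3.7 × 0.51 = 0.6038 kg/m.
D = 53²/(4π × 420 × 0.6038²) = 1.46 m²/day.

1.46 m²/day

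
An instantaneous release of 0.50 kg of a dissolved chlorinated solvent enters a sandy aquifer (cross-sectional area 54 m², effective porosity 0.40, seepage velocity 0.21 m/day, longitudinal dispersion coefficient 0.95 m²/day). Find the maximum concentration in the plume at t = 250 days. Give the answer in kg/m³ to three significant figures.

The peak of an instantaneous 1D plume sits at x = vt; there the Gaussian factor is 1 and C_max = M/(n_e·A·√(4πDt)), where n_e·A is the pore area the mass is dissolved in.
√(4πDt) = √(4π × 0.95 × 250) = 54.63 m, so C_max = 0.50/(0.40 × 54 × 54.63) = 0.000424 kg/m³.

0.000424 kg/m³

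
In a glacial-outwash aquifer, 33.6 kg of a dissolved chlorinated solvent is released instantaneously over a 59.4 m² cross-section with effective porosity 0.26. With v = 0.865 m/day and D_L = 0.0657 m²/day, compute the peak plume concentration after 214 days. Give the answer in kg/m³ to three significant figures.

The peak of an instantaneous 1D plume sits at x = vt; there the Gaussian factor is 1 and C_max = M/(n_e·A·√(4πDt)), where n_e·A is the pore area the mass is dissolved in.
√(4πDt) = √(4π × 0.0657 × 214) = 13.29 m, so C_max = 33.6/(0.26 × 59.4 × 13.29) = 0.164 kg/m³.

0.164 kg/m³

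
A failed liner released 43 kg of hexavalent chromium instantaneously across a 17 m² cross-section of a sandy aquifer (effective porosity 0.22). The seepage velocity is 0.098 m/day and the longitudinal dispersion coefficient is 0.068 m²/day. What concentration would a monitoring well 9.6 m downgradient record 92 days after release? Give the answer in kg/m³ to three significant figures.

For an instantaneous plane source, C(x,t) = M/(n_e·A·√(4πDt)) · exp(−(x−vt)²/(4Dt)), with n_e·A the pore (flow) area.
Plume center vt = 0.098 × 92 = 9.016 m, so the well at 9.6 m is 0.584 m downgradient of the peak.
√(4πDt) = 8.867 m, giving peak height M/(n_e·A·√(4πDt)) = 43/(0.22 × 17 × 8.867) = 1.297 kg/m³.
(x−vt)²/(4Dt) = (0.584)²/(4 × 0.068 × 92) = 0.01363; exp(−0.01363) = 0.9865.
C = 1.297 × 0.9865 = 1.28 kg/m³.

1.28 kg/m³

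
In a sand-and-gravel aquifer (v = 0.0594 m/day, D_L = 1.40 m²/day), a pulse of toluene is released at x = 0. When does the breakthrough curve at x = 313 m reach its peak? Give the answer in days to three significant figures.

For the 1D instantaneous-source solution, setting ∂C/∂t = 0 at fixed x gives v²t² + 2Dt − x² = 0, so t = (√(D² + v²x²) − D)/v².
√(D² + v²x²) = √(1.40² + 0.0594² × 313²) = 18.64; v² = 0.00352836.
t = (18.64 − 1.40)/0.00352836 = 4890 days (vs. the pure-advection estimate x/v = 5270 d).

4890 days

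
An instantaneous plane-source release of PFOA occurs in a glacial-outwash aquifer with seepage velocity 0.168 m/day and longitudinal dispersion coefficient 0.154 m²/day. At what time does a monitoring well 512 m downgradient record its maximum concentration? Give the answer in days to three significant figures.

3040 days

For the 1D instantaneous-source solution, setting ∂C/∂t = 0 at fixed x gives v²t² + 2Dt − x² = 0, so t = (√(D² + v²x²) − D)/v².
√(D² + v²x²) = √(0.154² + 0.168² × 512²) = 86.02; v² = 0.028224.
t = (86.02 − 0.154)/0.028224 = 3040 days (vs. the pure-advection estimate x/v = 3050 d).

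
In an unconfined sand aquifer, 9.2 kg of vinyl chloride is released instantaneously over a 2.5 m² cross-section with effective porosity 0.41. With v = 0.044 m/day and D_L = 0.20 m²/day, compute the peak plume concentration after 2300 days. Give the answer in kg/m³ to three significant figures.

0.118 kg/m³

The peak of an instantaneous 1D plume sits at x = vt; there the Gaussian factor is 1 and C_max = M/(n_e·A·√(4πDt)), where n_e·A is the pore area the mass is dissolved in.
√(4πDt) = √(4π × 0.20 × 2300) = 76.03 m, so C_max = 9.2/(0.41 × 2.5 × 76.03) = 0.118 kg/m³.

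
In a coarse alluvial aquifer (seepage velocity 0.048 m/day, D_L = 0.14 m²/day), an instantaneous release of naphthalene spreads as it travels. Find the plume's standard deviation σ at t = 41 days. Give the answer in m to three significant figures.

3.39 m

Dispersive spreading gives a Gaussian with σ² = 2Dt; advection only shifts the center.
σ = √(2 × 0.14 × 41) = 3.39 m.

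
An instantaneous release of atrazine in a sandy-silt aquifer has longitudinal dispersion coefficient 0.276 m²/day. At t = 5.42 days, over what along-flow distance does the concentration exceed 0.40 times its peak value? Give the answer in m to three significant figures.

4.68 m

The plume is Gaussian with σ = √(2Dt) = √(2 × 0.276 × 5.42) = 1.730 m.
C/C_peak = exp(−Δx²/(2σ²)) = 0.40 ⇒ Δx = σ·√(−2 ln 0.40) = 1.730 × 1.354 = 2.342 m.
Width = 2Δx = 4.68 m.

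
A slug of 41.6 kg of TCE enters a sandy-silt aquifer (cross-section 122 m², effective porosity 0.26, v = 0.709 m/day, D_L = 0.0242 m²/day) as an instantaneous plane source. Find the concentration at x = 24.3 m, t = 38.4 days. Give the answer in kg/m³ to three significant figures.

0.0384 kg/m³

For an instantaneous plane source, C(x,t) = M/(n_e·A·√(4πDt)) · exp(−(x−vt)²/(4Dt)), with n_e·A the pore (flow) area.
Plume center vt = 0.709 × 38.4 = 27.2256 m, so the well at 24.3 m is 2.9256 m upgradient of the peak.
√(4πDt) = 3.417 m, giving peak height M/(n_e·A·√(4πDt)) = 41.6/(0.26 × 122 × 3.417) = 0.3838 kg/m³.
(x−vt)²/(4Dt) = (-2.9256)²/(4 × 0.0242 × 38.4) = 2.303; exp(−2.303) = 0.09996.
C = 0.3838 × 0.09996 = 0.0384 kg/m³.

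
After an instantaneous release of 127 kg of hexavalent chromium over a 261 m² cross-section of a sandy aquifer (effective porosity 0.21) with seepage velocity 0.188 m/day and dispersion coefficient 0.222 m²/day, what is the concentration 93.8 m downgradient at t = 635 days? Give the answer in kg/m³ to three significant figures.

For an instantaneous plane source, C(x,t) = M/(n_e·A·√(4πDt)) · exp(−(x−vt)²/(4Dt)), with n_e·A the pore (flow) area.
Plume center vt = 0.188 × 635 = 119.38 m, so the well at 93.8 m is 25.58 m upgradient of the peak.
√(4πDt) = 42.09 m, giving peak height M/(n_e·A·√(4πDt)) = 127/(0.21 × 261 × 42.09) = 0.05505 kg/m³.
(x−vt)²/(4Dt) = (-25.58)²/(4 × 0.222 × 635) = 1.160; exp(−1.160) = 0.3135.
C = 0.05505 × 0.3135 = 0.0173 kg/m³.

0.0173 kg/m³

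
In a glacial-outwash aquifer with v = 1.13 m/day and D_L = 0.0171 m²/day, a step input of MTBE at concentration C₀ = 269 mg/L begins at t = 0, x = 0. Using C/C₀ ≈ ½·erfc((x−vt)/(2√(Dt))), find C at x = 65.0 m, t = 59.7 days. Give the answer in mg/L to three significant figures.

258 mg/L

For a continuous step input, C/C₀ ≈ ½·erfc((x−vt)/(2√(Dt))).
vt = 1.13 × 59.7 = 67.461 m and 2√(Dt) = 2√(0.0171 × 59.7) = 2.021 m.
Argument (x−vt)/(2√(Dt)) = (65.0 − 67.461)/2.021 = -1.218; ½·erfc(-1.218) = 0.9575.
C = 269 × 0.9575 = 258 mg/L.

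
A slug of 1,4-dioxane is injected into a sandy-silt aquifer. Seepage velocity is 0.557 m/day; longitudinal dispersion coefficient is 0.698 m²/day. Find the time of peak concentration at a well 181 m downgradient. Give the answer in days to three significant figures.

323 days

For the 1D instantaneous-source solution, setting ∂C/∂t = 0 at fixed x gives v²t² + 2Dt − x² = 0, so t = (√(D² + v²x²) − D)/v².
√(D² + v²x²) = √(0.698² + 0.557² × 181²) = 100.8; v² = 0.310249.
t = (100.8 − 0.698)/0.310249 = 323 days (vs. the pure-advection estimate x/v = 325 d).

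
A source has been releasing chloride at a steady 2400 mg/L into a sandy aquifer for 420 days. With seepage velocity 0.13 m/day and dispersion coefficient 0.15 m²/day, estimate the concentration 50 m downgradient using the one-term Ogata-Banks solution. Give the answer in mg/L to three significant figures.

For a continuous step input, C/C₀ ≈ ½·erfc((x−vt)/(2√(Dt))).
vt = 0.13 × 420 = 54.6 m and 2√(Dt) = 2√(0.15 × 420) = 15.87 m.
Argument (x−vt)/(2√(Dt)) = (50 − 54.6)/15.87 = -0.2899; ½·erfc(-0.2899) = 0.6591.
C = 2400 × 0.6591 = 1580 mg/L.

1580 mg/L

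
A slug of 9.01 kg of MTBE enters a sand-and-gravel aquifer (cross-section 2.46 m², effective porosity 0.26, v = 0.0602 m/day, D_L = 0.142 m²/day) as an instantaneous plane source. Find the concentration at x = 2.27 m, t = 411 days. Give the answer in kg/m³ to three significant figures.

For an instantaneous plane source, C(x,t) = M/(n_e·A·√(4πDt)) · exp(−(x−vt)²/(4Dt)), with n_e·A the pore (flow) area.
Plume center vt = 0.0602 × 411 = 24.7422 m, so the well at 2.27 m is 22.4722 m upgradient of the peak.
√(4πDt) = 27.08 m, giving peak height M/(n_e·A·√(4πDt)) = 9.01/(0.26 × 2.46 × 27.08) = 0.5202 kg/m³.
(x−vt)²/(4Dt) = (-22.4722)²/(4 × 0.142 × 411) = 2.163; exp(−2.163) = 0.1150.
C = 0.5202 × 0.1150 = 0.0598 kg/m³.

0.0598 kg/m³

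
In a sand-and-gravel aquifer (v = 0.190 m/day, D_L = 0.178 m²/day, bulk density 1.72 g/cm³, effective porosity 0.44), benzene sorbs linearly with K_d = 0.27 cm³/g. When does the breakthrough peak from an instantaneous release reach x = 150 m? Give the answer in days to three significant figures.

Retardation factor R = 1 + ρ_b·K_d/n = 1 + 1.72 × 0.27/0.44 = 2.055.
Sorption retards both mechanisms: v_R = v/R = 0.09246 m/day, D_R = D/R = 0.08662 m²/day.
Peak time from v_R²t² + 2D_R t − x² = 0: t = (√(D_R² + v_R²x²) − D_R)/v_R².
√(D_R² + v_R²x²) = √(0.08662² + 0.09246² × 150²) = 13.87; v_R² = 0.008549.
t = (13.87 − 0.08662)/0.008549 = 1610 days.

1610 days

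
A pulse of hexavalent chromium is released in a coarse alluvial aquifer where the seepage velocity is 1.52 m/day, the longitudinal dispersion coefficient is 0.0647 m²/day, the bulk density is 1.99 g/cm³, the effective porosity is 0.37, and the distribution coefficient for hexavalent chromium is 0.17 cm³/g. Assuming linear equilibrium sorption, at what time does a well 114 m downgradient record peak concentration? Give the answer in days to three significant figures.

Retardation factor R = 1 + ρ_b·K_d/n = 1 + 1.99 × 0.17/0.37 = 1.914.
Sorption retards both mechanisms: v_R = v/R = 0.7941 m/day, D_R = D/R = 0.03380 m²/day.
Peak time from v_R²t² + 2D_R t − x² = 0: t = (√(D_R² + v_R²x²) − D_R)/v_R².
√(D_R² + v_R²x²) = √(0.03380² + 0.7941² × 114²) = 90.53; v_R² = 0.6306.
t = (90.53 − 0.03380)/0.6306 = 144 days.

144 days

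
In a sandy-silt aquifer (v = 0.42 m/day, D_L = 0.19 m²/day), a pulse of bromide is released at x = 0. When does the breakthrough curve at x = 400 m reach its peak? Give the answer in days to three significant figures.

For the 1D instantaneous-source solution, setting ∂C/∂t = 0 at fixed x gives v²t² + 2Dt − x² = 0, so t = (√(D² + v²x²) − D)/v².
√(D² + v²x²) = √(0.19² + 0.42² × 400²) = 168.0; v² = 0.1764.
t = (168.0 − 0.19)/0.1764 = 951 days (vs. the pure-advection estimate x/v = 952 d).

951 days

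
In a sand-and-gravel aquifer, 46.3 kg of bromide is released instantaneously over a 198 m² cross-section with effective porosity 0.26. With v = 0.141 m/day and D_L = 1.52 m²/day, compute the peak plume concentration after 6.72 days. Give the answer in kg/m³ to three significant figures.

0.0794 kg/m³

The peak of an instantaneous 1D plume sits at x = vt; there the Gaussian factor is 1 and C_max = M/(n_e·A·√(4πDt)), where n_e·A is the pore area the mass is dissolved in.
√(4πDt) = √(4π × 1.52 × 6.72) = 11.33 m, so C_max = 46.3/(0.26 × 198 × 11.33) = 0.0794 kg/m³.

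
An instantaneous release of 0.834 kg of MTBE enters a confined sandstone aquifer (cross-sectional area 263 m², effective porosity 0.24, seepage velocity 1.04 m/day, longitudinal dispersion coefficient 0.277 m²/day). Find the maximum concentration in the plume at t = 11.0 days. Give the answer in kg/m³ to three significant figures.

The peak of an instantaneous 1D plume sits at x = vt; there the Gaussian factor is 1 and C_max = M/(n_e·A·√(4πDt)), where n_e·A is the pore area the mass is dissolved in.
√(4πDt) = √(4π × 0.277 × 11.0) = 6.188 m, so C_max = 0.834/(0.24 × 263 × 6.188) = 0.00214 kg/m³.

0.00214 kg/m³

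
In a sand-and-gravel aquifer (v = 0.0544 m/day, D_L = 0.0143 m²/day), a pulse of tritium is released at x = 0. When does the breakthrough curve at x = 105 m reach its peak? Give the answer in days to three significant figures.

For the 1D instantaneous-source solution, setting ∂C/∂t = 0 at fixed x gives v²t² + 2Dt − x² = 0, so t = (√(D² + v²x²) − D)/v².
√(D² + v²x²) = √(0.0143² + 0.0544² × 105²) = 5.712; v² = 0.00295936.
t = (5.712 − 0.0143)/0.00295936 = 1930 days (vs. the pure-advection estimate x/v = 1930 d).

1930 days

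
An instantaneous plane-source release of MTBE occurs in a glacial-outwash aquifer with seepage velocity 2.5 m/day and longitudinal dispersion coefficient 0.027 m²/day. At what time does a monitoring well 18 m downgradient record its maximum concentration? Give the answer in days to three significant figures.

For the 1D instantaneous-source solution, setting ∂C/∂t = 0 at fixed x gives v²t² + 2Dt − x² = 0, so t = (√(D² + v²x²) − D)/v².
√(D² + v²x²) = √(0.027² + 2.5² × 18²) = 45.00; v² = 6.25.
t = (45.00 − 0.027)/6.25 = 7.20 days (vs. the pure-advection estimate x/v = 7.20 d).

7.20 days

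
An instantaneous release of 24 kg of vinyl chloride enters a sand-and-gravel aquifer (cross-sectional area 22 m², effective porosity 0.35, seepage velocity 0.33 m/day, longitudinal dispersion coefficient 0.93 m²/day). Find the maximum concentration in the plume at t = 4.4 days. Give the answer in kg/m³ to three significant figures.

The peak of an instantaneous 1D plume sits at x = vt; there the Gaussian factor is 1 and C_max = M/(n_e·A·√(4πDt)), where n_e·A is the pore area the mass is dissolved in.
√(4πDt) = √(4π × 0.93 × 4.4) = 7.171 m, so C_max = 24/(0.35 × 22 × 7.171) = 0.435 kg/m³.

0.435 kg/m³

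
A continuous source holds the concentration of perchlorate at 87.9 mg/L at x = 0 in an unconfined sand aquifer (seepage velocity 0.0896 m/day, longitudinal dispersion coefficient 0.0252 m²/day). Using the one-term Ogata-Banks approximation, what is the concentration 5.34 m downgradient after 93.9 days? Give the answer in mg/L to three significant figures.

81.0 mg/L

For a continuous step input, C/C₀ ≈ ½·erfc((x−vt)/(2√(Dt))).
vt = 0.0896 × 93.9 = 8.41344 m and 2√(Dt) = 2√(0.0252 × 93.9) = 3.077 m.
Argument (x−vt)/(2√(Dt)) = (5.34 − 8.41344)/3.077 = -0.9988; ½·erfc(-0.9988) = 0.9211.
C = 87.9 × 0.9211 = 81.0 mg/L.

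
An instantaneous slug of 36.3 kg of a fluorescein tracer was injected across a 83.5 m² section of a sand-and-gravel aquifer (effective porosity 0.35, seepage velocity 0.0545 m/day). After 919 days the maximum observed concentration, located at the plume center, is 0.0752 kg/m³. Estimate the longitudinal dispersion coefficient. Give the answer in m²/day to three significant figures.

0.0236 m²/day

At the plume center C_max = M/(n_e·A·√(4πDt)), so D = M²/(4πt·(n_e·A·C_max)²).
n_e·A·C_max = 0.35 × 83.5 × 0.0752 = 2.198 kg/m.
D = 36.3²/(4π × 919 × 2.198²) = 0.0236 m²/day.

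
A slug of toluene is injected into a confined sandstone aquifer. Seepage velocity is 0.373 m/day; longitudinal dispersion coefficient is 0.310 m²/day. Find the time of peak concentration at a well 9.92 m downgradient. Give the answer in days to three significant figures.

For the 1D instantaneous-source solution, setting ∂C/∂t = 0 at fixed x gives v²t² + 2Dt − x² = 0, so t = (√(D² + v²x²) − D)/v².
√(D² + v²x²) = √(0.310² + 0.373² × 9.92²) = 3.713; v² = 0.139129.
t = (3.713 − 0.310)/0.139129 = 24.5 days (vs. the pure-advection estimate x/v = 26.6 d).

24.5 days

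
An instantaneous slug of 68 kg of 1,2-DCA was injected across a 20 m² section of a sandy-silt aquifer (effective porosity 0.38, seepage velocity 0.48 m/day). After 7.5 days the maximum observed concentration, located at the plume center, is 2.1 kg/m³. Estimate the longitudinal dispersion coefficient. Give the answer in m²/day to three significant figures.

At the plume center C_max = M/(n_e·A·√(4πDt)), so D = M²/(4πt·(n_e·A·C_max)²).
n_e·A·C_max = 0.38 × 20 × 2.1 = 15.96 kg/m.
D = 68²/(4π × 7.5 × 15.96²) = 0.193 m²/day.

0.193 m²/day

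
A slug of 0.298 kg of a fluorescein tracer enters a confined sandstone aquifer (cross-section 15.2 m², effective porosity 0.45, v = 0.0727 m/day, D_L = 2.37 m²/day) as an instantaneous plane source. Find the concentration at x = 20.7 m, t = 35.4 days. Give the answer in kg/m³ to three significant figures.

For an instantaneous plane source, C(x,t) = M/(n_e·A·√(4πDt)) · exp(−(x−vt)²/(4Dt)), with n_e·A the pore (flow) area.
Plume center vt = 0.0727 × 35.4 = 2.57358 m, so the well at 20.7 m is 18.12642 m downgradient of the peak.
√(4πDt) = 32.47 m, giving peak height M/(n_e·A·√(4πDt)) = 0.298/(0.45 × 15.2 × 32.47) = 0.001342 kg/m³.
(x−vt)²/(4Dt) = (18.12642)²/(4 × 2.37 × 35.4) = 0.9791; exp(−0.9791) = 0.3756.
C = 0.001342 × 0.3756 = 0.000504 kg/m³.

0.000504 kg/m³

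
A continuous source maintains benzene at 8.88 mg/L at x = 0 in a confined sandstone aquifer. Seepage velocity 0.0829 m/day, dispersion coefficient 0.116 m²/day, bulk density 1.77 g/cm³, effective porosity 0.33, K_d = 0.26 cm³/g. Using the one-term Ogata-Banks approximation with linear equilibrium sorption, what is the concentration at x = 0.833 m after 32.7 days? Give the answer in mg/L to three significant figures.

5.03 mg/L

Retardation factor R = 1 + ρ_b·K_d/n = 1 + 1.77 × 0.26/0.33 = 2.395.
Sorption retards both mechanisms: v_R = v/R = 0.03461 m/day, D_R = D/R = 0.04843 m²/day.
v_R·t = 0.03461 × 32.7 = 1.131747 m; 2√(D_R t) = 2.517 m; argument = (0.833 − 1.131747)/2.517 = -0.1187.
C = C₀ × ½·erfc(-0.1187) = 8.88 × 0.5667 = 5.03 mg/L.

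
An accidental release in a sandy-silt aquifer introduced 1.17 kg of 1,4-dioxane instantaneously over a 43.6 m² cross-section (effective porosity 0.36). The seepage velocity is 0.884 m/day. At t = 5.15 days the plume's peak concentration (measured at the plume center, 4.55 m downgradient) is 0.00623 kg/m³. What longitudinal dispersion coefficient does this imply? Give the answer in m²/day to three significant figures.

2.21 m²/day

At the plume center C_max = M/(n_e·A·√(4πDt)), so D = M²/(4πt·(n_e·A·C_max)²).
n_e·A·C_max = 0.36 × 43.6 × 0.00623 = 0.09779 kg/m.
D = 1.17²/(4π × 5.15 × 0.09779²) = 2.21 m²/day.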